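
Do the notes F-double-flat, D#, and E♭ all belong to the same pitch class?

Yes

Fbb is pitch class 3; D# is pitch class 3; Eb is pitch class 3.
All spellings map to pitch class 3, so they are enharmonically equivalent.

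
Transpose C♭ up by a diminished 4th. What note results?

A fourth above C lands on the letter F.
A diminished fourth spans 4 semitones, so Cb moves to pitch class 3. On the letter F that is Fbb.

Fbb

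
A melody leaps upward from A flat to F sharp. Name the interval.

augmented sixth

Counting letters A–B–C–D–E–F gives a sixth.
Ab→F# = 10 semitones, 1 wider than the major sixth (9), so augmented.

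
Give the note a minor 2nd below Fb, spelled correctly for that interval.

A second below F lands on the letter E.
A minor second spans 1 semitone, so Fb moves to pitch class 3. On the letter E that is Eb.

Eb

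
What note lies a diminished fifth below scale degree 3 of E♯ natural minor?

Scale degree 3 of E# natural minor is G#.
A diminished fifth (6 semitones) below G# lands on the letter C, giving C##.

C##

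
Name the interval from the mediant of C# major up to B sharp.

perfect fifth

The mediant of C# major is E#.
E# up to B#: letters E→B make it a fifth; 7 semitones makes it perfect.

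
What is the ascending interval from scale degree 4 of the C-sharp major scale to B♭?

diminished fourth

Scale degree 4 of C# major is F#.
F# up to Bb: letters F→B make it a fourth; 4 semitones makes it diminished.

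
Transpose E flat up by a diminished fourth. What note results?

Abb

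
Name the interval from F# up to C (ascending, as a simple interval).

The letter names run F→C, a span of 4 letter steps, so the interval is some kind of fifth.
F# to C is 6 semitones. A perfect fifth is 7, so 6 makes it diminished.

diminished fifth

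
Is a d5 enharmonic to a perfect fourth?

A diminished fifth spans 6 semitones; a perfect fourth spans 5.
The spans differ, so they are not enharmonic equivalents.

No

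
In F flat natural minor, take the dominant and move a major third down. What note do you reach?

Abb

The dominant of Fb natural minor is Cb.
A major third (4 semitones) below Cb lands on the letter A, giving Abb.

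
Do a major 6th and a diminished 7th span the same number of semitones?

A major sixth spans 9 semitones; a diminished seventh spans 9.
They are enharmonically equivalent.

Yes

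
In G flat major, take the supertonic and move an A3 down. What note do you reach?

The supertonic of Gb major is Ab.
An augmented third (5 semitones) below Ab lands on the letter F, giving Fbb.

Fbb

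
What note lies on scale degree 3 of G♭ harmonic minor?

The Gb harmonic minor scale runs Gb Ab Bbb Cb Db Ebb F.
Degree 3 is Bbb.

Bbb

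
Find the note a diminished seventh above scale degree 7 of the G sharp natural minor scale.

Scale degree 7 of G# natural minor is F#.
A diminished seventh (9 semitones) above F# lands on the letter E, giving Eb.

Eb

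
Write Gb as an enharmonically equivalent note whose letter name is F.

Plain F sits 1 semitone below Gb, so on the letter F the same pitch needs a sharp: F#.

F#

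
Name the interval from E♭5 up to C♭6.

minor sixth

Counting letters E–F–G–A–B–C gives a sixth.
Eb→Cb = 8 semitones, 1 narrower than the major sixth (9), so minor.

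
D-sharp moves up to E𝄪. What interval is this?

Counting letters D–E gives a second.
D#→E## = 3 semitones, 1 wider than the major second (2), so augmented.

augmented second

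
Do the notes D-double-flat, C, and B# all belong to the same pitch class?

Dbb = pitch class 0 and C = pitch class 0 and B# = pitch class 0 — the same pitch class, so they are enharmonic equivalents.

Yes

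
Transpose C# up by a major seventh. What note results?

B#

A seventh above C lands on the letter B.
A major seventh spans 11 semitones, so C# moves to pitch class 0. On the letter B that is B#.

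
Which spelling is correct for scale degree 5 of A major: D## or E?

E

Each scale degree takes a distinct letter name. Degree 5 of a scale on A must use the letter E.
E and D## are enharmonically the same pitch, but only E uses the letter E, so it is the correct spelling here.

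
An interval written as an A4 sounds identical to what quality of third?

doubly augmented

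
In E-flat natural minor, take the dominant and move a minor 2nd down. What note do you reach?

The dominant of Eb natural minor is Bb.
A minor second (1 semitone) below Bb lands on the letter A, giving A.

A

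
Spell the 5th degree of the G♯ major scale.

D#

The G# major scale runs G# A# B# C# D# E# F##.
Degree 5 is D#.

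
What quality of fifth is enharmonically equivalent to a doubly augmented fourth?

perfect

A doubly augmented fourth spans 7 semitones.
A fifth spanning 7 semitones is perfect (the perfect fifth is 7).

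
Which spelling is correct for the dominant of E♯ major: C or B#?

B#

Each scale degree takes a distinct letter name. Degree 5 of a scale on E must use the letter B.
B# and C are enharmonically the same pitch, but only B# uses the letter B, so it is the correct spelling here.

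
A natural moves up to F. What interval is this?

The letter names run A→F, a span of 5 letter steps, so the interval is some kind of sixth.
A to F is 8 semitones. A major sixth is 9, so 8 makes it minor.

minor sixth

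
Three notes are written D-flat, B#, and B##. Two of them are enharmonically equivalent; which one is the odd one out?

In 12-tone equal temperament, enharmonic equivalents share a pitch class. Db is pitch class 1; B# is pitch class 0; B## is pitch class 1.
Db and B## share pitch class 1, while B# is pitch class 0.

B#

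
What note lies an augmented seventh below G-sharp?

G down a major seventh is Ab, so the target letter is A.
From G#, an augmented seventh is 12 semitones down: Ab.

Ab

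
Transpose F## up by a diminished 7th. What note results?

E

F up a major seventh is E, so the target letter is E.
From F##, a diminished seventh is 9 semitones up: E.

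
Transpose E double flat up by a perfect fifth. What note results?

E up a perfect fifth is B, so the target letter is B.
From Ebb, a perfect fifth is 7 semitones up: Bbb.

Bbb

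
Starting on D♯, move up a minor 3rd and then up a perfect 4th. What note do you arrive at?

A minor third up from D# is F# (letter F, 3 semitones up).
A perfect fourth up from F# is B (letter B, 5 semitones up).

B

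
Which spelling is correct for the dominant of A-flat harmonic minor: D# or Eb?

Each scale degree takes a distinct letter name. Degree 5 of a scale on A must use the letter E.
Eb and D# are enharmonically the same pitch, but only Eb uses the letter E, so it is the correct spelling here.

Eb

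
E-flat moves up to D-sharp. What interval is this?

augmented seventh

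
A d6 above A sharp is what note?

F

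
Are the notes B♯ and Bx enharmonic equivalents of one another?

No

Two spellings are enharmonically equivalent only if they share a pitch class.
Here B# → 0, B## → 1; 0 ≠ 1, so they are not.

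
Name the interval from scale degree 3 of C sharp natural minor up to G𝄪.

augmented third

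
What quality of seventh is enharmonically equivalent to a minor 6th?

doubly diminished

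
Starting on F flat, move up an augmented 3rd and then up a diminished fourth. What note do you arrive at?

Db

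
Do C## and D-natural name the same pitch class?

Yes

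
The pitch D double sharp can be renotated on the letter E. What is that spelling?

Plain E sits at the same pitch as D##, so on the letter E the same pitch needs a natural: E.

E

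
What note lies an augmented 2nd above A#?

B##

A second above A lands on the letter B.
An augmented second spans 3 semitones, so A# moves to pitch class 1. On the letter B that is B##.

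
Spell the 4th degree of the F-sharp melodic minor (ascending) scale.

Degree 4 takes the letter 3 steps above F, which is B.
In melodic minor (ascending), degree 4 sits 5 semitones above the tonic. F# + 5 semitones is pitch class 11, spelled on B as B.

B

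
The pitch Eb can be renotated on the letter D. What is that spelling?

Eb is pitch class 3. The letter D alone is pitch class 2.
To reach pitch class 3 from D requires an offset of +1 semitone, i.e. sharp: D#.

D#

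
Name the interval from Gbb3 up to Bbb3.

Counting letters G–A–B gives a third.
Gbb→Bbb = 4 semitones, exactly the major third.

major third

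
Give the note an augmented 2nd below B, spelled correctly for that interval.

Ab

A second below B lands on the letter A.
An augmented second spans 3 semitones, so B moves to pitch class 8. On the letter A that is Ab.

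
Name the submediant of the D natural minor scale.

Degree 6 takes the letter 5 steps above D, which is B.
In natural minor, degree 6 sits 8 semitones above the tonic. D + 8 semitones is pitch class 10, spelled on B as Bb.

Bb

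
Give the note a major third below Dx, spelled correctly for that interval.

A third below D lands on the letter B.
A major third spans 4 semitones, so D## moves to pitch class 0. On the letter B that is B#.

B#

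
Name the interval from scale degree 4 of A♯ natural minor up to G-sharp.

perfect fourth

Scale degree 4 of A# natural minor is D#.
D# up to G#: letters D→G make it a fourth; 5 semitones makes it perfect.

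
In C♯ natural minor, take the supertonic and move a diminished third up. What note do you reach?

The supertonic of C# natural minor is D#.
A diminished third (2 semitones) above D# lands on the letter F, giving F.

F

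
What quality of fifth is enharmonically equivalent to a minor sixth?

A minor sixth spans 8 semitones.
A fifth spanning 8 semitones is augmented (the perfect fifth is 7).

augmented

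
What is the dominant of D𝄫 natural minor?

Abb

Degree 5 takes the letter 4 steps above D, which is A.
In natural minor, degree 5 sits 7 semitones above the tonic. Dbb + 7 semitones is pitch class 7, spelled on A as Abb.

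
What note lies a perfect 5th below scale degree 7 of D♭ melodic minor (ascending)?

F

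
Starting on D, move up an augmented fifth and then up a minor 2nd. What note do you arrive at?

An augmented fifth up from D is A# (letter A, 8 semitones up).
A minor second up from A# is B (letter B, 1 semitone up).

B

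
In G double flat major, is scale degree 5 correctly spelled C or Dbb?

Each scale degree takes a distinct letter name. Degree 5 of a scale on G must use the letter D.
Dbb and C are enharmonically the same pitch, but only Dbb uses the letter D, so it is the correct spelling here.

Dbb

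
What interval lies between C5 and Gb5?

The letter names run C→G, a span of 4 letter steps, so the interval is some kind of fifth.
C to Gb is 6 semitones. A perfect fifth is 7, so 6 makes it diminished.

diminished fifth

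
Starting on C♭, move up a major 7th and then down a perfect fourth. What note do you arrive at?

A major seventh up from Cb is Bb (letter B, 11 semitones up).
A perfect fourth down from Bb is F (letter F, 5 semitones down).

F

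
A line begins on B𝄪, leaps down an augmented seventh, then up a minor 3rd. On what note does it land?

An augmented seventh down from B## is C# (letter C, 12 semitones down).
A minor third up from C# is E (letter E, 3 semitones up).

E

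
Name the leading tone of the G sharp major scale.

The G# major scale runs G# A# B# C# D# E# F##.
Degree 7 is F##.

F##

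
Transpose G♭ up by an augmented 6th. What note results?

E

A sixth above G lands on the letter E.
An augmented sixth spans 10 semitones, so Gb moves to pitch class 4. On the letter E that is E.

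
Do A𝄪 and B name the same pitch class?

Yes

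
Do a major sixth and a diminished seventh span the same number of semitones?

Yes

A major sixth spans 9 semitones; a diminished seventh spans 9.
They are enharmonically equivalent.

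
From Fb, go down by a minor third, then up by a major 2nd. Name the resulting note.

Eb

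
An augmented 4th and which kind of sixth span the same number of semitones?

An augmented fourth spans 6 semitones.
A sixth spanning 6 semitones is doubly diminished (the major sixth is 9).

doubly diminished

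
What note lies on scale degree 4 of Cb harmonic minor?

Fb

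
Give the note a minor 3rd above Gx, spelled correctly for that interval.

B#

A third above G lands on the letter B.
A minor third spans 3 semitones, so G## moves to pitch class 0. On the letter B that is B#.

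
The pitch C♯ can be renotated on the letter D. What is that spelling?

C# is pitch class 1. The letter D alone is pitch class 2.
To reach pitch class 1 from D requires an offset of -1 semitone, i.e. flat: Db.

Db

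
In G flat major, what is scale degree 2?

Ab

The Gb major scale runs Gb Ab Bb Cb Db Eb F.
Degree 2 is Ab.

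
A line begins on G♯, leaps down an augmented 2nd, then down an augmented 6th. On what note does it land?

An augmented second down from G# is F (letter F, 3 semitones down).
An augmented sixth down from F is Abb (letter A, 10 semitones down).

Abb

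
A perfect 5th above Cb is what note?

Gb

C up a perfect fifth is G, so the target letter is G.
From Cb, a perfect fifth is 7 semitones up: Gb.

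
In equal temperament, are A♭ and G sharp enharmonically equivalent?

Yes

Ab = pitch class 8 and G# = pitch class 8 — the same pitch class, so they are enharmonic equivalents.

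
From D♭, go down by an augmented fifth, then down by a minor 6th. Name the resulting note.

Bbb

An augmented fifth down from Db is Gbb (letter G, 8 semitones down).
A minor sixth down from Gbb is Bbb (letter B, 8 semitones down).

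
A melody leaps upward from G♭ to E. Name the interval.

augmented sixth

Counting letters G–A–B–C–D–E gives a sixth.
Gb→E = 10 semitones, 1 wider than the major sixth (9), so augmented.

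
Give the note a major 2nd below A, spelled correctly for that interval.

G

A second below A lands on the letter G.
A major second spans 2 semitones, so A moves to pitch class 7. On the letter G that is G.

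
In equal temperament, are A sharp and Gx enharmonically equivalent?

Two spellings are enharmonically equivalent only if they share a pitch class.
Here A# → 10, G## → 9; 9 ≠ 10, so they are not.

No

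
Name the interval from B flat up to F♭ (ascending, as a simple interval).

diminished fifth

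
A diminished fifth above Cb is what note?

A fifth above C lands on the letter G.
A diminished fifth spans 6 semitones, so Cb moves to pitch class 5. On the letter G that is Gbb.

Gbb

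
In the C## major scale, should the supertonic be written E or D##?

D##

Each scale degree takes a distinct letter name. Degree 2 of a scale on C must use the letter D.
D## and E are enharmonically the same pitch, but only D## uses the letter D, so it is the correct spelling here.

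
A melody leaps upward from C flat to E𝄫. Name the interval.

minor third

Counting letters C–D–E gives a third.
Cb→Ebb = 3 semitones, 1 narrower than the major third (4), so minor.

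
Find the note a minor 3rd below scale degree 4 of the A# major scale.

B#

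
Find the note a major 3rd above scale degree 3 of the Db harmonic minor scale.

Scale degree 3 of Db harmonic minor is Fb.
A major third (4 semitones) above Fb lands on the letter A, giving Ab.

Ab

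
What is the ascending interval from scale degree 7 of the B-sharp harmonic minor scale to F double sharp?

Scale degree 7 of B# harmonic minor is A##.
A## up to F##: letters A→F make it a sixth; 8 semitones makes it minor.

minor sixth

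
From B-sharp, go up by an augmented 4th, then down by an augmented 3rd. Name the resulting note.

C#

An augmented fourth up from B# is E## (letter E, 6 semitones up).
An augmented third down from E## is C# (letter C, 5 semitones down).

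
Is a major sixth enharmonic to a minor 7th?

A major sixth spans 9 semitones; a minor seventh spans 10.
The spans differ, so they are not enharmonic equivalents.

No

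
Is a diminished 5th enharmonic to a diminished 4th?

A diminished fifth spans 6 semitones; a diminished fourth spans 4.
The spans differ, so they are not enharmonic equivalents.

No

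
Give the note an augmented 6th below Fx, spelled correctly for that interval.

A

F down a major sixth is Ab, so the target letter is A.
From F##, an augmented sixth is 10 semitones down: A.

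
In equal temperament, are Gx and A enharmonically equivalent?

Yes

G## is pitch class 9; A is pitch class 9.
All spellings map to pitch class 9, so they are enharmonically equivalent.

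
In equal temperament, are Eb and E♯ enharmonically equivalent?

No

Eb is pitch class 3; E# is pitch class 5.
The pitch classes differ (3 vs. 5), so they are not enharmonic equivalents.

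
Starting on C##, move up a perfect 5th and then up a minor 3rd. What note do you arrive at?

B#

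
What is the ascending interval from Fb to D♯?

The letter names run F→D, a span of 5 letter steps, so the interval is some kind of sixth.
Fb to D# is 11 semitones. A major sixth is 9, so 11 makes it doubly augmented.

doubly augmented sixth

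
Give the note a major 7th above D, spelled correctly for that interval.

A seventh above D lands on the letter C.
A major seventh spans 11 semitones, so D moves to pitch class 1. On the letter C that is C#.

C#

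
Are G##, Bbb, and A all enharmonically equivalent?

Yes

G## is pitch class 9; Bbb is pitch class 9; A is pitch class 9.
All spellings map to pitch class 9, so they are enharmonically equivalent.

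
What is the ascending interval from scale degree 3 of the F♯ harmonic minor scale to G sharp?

Scale degree 3 of F# harmonic minor is A.
A up to G#: letters A→G make it a seventh; 11 semitones makes it major.

major seventh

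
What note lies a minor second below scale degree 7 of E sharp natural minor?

C##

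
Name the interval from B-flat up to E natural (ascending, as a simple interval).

Counting letters B–C–D–E gives a fourth.
Bb→E = 6 semitones, 1 wider than the perfect fourth (5), so augmented.

augmented fourth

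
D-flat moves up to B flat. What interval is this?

major sixth

Counting letters D–E–F–G–A–B gives a sixth.
Db→Bb = 9 semitones, exactly the major sixth.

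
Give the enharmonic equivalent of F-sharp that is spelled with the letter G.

F# is pitch class 6. The letter G alone is pitch class 7.
To reach pitch class 6 from G requires an offset of -1 semitone, i.e. flat: Gb.

Gb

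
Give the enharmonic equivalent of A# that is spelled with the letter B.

Bb

Plain B sits 1 semitone above A#, so on the letter B the same pitch needs a flat: Bb.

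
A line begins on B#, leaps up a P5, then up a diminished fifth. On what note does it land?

C#

A perfect fifth up from B# is F## (letter F, 7 semitones up).
A diminished fifth up from F## is C# (letter C, 6 semitones up).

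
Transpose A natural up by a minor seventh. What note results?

A seventh above A lands on the letter G.
A minor seventh spans 10 semitones, so A moves to pitch class 7. On the letter G that is G.

G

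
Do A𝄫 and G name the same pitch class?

Yes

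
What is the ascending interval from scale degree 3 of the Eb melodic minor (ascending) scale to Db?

perfect fifth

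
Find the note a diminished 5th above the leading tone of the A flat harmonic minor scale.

The leading tone of Ab harmonic minor is G.
A diminished fifth (6 semitones) above G lands on the letter D, giving Db.

Db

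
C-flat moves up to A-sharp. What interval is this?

The letter names run C→A, a span of 5 letter steps, so the interval is some kind of sixth.
Cb to A# is 11 semitones. A major sixth is 9, so 11 makes it doubly augmented.

doubly augmented sixth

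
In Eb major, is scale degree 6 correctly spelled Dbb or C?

Each scale degree takes a distinct letter name. Degree 6 of a scale on E must use the letter C.
C and Dbb are enharmonically the same pitch, but only C uses the letter C, so it is the correct spelling here.

C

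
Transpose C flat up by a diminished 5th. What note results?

A fifth above C lands on the letter G.
A diminished fifth spans 6 semitones, so Cb moves to pitch class 5. On the letter G that is Gbb.

Gbb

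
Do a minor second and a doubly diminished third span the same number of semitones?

A minor second spans 1 semitone; a doubly diminished third spans 1.
They are enharmonically equivalent.

Yes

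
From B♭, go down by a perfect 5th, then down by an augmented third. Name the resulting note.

A perfect fifth down from Bb is Eb (letter E, 7 semitones down).
An augmented third down from Eb is Cbb (letter C, 5 semitones down).

Cbb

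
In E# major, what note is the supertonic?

F##

The E# major scale runs E# F## G## A# B# C## D##.
Degree 2 is F##.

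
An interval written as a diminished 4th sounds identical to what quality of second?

doubly augmented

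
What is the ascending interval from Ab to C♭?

minor third

The letter names run A→C, a span of 2 letter steps, so the interval is some kind of third.
Ab to Cb is 3 semitones. A major third is 4, so 3 makes it minor.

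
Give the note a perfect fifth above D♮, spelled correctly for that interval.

A

A fifth above D lands on the letter A.
A perfect fifth spans 7 semitones, so D moves to pitch class 9. On the letter A that is A.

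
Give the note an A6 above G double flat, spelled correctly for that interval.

G up a major sixth is E, so the target letter is E.
From Gbb, an augmented sixth is 10 semitones up: Eb.

Eb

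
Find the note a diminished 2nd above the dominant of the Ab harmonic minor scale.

The dominant of Ab harmonic minor is Eb.
A diminished second (0 semitones) above Eb lands on the letter F, giving Fbb.

Fbb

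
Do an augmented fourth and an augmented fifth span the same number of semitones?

No

An augmented fourth spans 6 semitones; an augmented fifth spans 8.
The spans differ, so they are not enharmonic equivalents.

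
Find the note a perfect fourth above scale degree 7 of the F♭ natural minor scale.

Abb

Scale degree 7 of Fb natural minor is Ebb.
A perfect fourth (5 semitones) above Ebb lands on the letter A, giving Abb.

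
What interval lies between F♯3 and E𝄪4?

augmented seventh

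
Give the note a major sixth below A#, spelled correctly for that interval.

C#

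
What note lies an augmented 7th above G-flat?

F#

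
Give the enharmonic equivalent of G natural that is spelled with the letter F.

F##

Plain F sits 2 semitones below G, so on the letter F the same pitch needs a double sharp: F##.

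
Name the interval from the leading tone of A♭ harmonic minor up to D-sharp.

augmented fifth

The leading tone of Ab harmonic minor is G.
G up to D#: letters G→D make it a fifth; 8 semitones makes it augmented.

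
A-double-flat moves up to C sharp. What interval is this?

doubly augmented third

Counting letters A–B–C gives a third.
Abb→C# = 6 semitones, 2 wider than the major third (4), so doubly augmented.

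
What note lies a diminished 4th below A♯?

A fourth below A lands on the letter E.
A diminished fourth spans 4 semitones, so A# moves to pitch class 6. On the letter E that is E##.

E##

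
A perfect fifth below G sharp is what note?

A fifth below G lands on the letter C.
A perfect fifth spans 7 semitones, so G# moves to pitch class 1. On the letter C that is C#.

C#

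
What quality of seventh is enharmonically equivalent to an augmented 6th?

minor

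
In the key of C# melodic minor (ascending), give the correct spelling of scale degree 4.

F#

The C# melodic minor (ascending) scale runs C# D# E F# G# A# B#.
Degree 4 is F#.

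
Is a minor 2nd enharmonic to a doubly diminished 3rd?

Yes

A minor second spans 1 semitone; a doubly diminished third spans 1.
They are enharmonically equivalent.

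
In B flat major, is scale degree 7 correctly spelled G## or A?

Each scale degree takes a distinct letter name. Degree 7 of a scale on B must use the letter A.
A and G## are enharmonically the same pitch, but only A uses the letter A, so it is the correct spelling here.

A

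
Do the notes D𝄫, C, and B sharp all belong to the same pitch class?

Yes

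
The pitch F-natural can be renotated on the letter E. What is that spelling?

Plain E sits 1 semitone below F, so on the letter E the same pitch needs a sharp: E#.

E#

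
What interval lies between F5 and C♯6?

augmented fifth

The letter names run F→C, a span of 4 letter steps, so the interval is some kind of fifth.
F to C# is 8 semitones. A perfect fifth is 7, so 8 makes it augmented.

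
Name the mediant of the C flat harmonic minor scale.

Ebb

The Cb harmonic minor scale runs Cb Db Ebb Fb Gb Abb Bb.
Degree 3 is Ebb.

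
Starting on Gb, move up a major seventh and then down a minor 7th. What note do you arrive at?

G

A major seventh up from Gb is F (letter F, 11 semitones up).
A minor seventh down from F is G (letter G, 10 semitones down).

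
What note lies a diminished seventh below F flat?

A seventh below F lands on the letter G.
A diminished seventh spans 9 semitones, so Fb moves to pitch class 7. On the letter G that is G.

G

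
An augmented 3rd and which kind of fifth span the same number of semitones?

doubly diminished

An augmented third spans 5 semitones.
A fifth spanning 5 semitones is doubly diminished (the perfect fifth is 7).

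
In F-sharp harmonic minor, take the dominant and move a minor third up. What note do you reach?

E

The dominant of F# harmonic minor is C#.
A minor third (3 semitones) above C# lands on the letter E, giving E.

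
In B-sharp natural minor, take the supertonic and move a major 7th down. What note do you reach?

D#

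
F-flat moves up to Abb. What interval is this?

minor third

Counting letters F–G–A gives a third.
Fb→Abb = 3 semitones, 1 narrower than the major third (4), so minor.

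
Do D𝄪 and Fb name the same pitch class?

Yes

D## = pitch class 4 and Fb = pitch class 4 — the same pitch class, so they are enharmonic equivalents.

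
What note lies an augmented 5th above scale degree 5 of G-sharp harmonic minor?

Scale degree 5 of G# harmonic minor is D#.
An augmented fifth (8 semitones) above D# lands on the letter A, giving A##.

A##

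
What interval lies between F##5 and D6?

Counting letters F–G–A–B–C–D gives a sixth.
F##→D = 7 semitones, 2 narrower than the major sixth (9), so diminished.

diminished sixth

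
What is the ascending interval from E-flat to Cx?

The letter names run E→C, a span of 5 letter steps, so the interval is some kind of sixth.
Eb to C## is 11 semitones. A major sixth is 9, so 11 makes it doubly augmented.

doubly augmented sixth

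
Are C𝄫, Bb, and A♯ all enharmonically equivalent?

Yes

Cbb = pitch class 10 and Bb = pitch class 10 and A# = pitch class 10 — the same pitch class, so they are enharmonic equivalents.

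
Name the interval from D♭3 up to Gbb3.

diminished fourth

The letter names run D→G, a span of 3 letter steps, so the interval is some kind of fourth.
Db to Gbb is 4 semitones. A perfect fourth is 5, so 4 makes it diminished.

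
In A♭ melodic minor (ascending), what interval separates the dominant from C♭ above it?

The dominant of Ab melodic minor (ascending) is Eb.
Eb up to Cb: letters E→C make it a sixth; 8 semitones makes it minor.

minor sixth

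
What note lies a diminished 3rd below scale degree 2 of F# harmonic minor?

E##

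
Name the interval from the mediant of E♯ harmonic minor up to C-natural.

The mediant of E# harmonic minor is G#.
G# up to C: letters G→C make it a fourth; 4 semitones makes it diminished.

diminished fourth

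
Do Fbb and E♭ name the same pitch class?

Fbb = pitch class 3 and Eb = pitch class 3 — the same pitch class, so they are enharmonic equivalents.

Yes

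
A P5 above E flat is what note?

Bb

E up a perfect fifth is B, so the target letter is B.
From Eb, a perfect fifth is 7 semitones up: Bb.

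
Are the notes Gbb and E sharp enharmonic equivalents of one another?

Gbb = pitch class 5 and E# = pitch class 5 — the same pitch class, so they are enharmonic equivalents.

Yes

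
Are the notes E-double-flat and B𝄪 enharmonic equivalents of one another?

Ebb is pitch class 2; B## is pitch class 1.
The pitch classes differ (2 vs. 1), so they are not enharmonic equivalents.

No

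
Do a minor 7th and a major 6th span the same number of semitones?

No

A minor seventh spans 10 semitones; a major sixth spans 9.
The spans differ, so they are not enharmonic equivalents.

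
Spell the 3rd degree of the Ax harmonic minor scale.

C##

Degree 3 takes the letter 2 steps above A, which is C.
In harmonic minor, degree 3 sits 3 semitones above the tonic. A## + 3 semitones is pitch class 2, spelled on C as C##.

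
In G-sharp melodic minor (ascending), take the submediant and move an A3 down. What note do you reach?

The submediant of G# melodic minor (ascending) is E#.
An augmented third (5 semitones) below E# lands on the letter C, giving C.

C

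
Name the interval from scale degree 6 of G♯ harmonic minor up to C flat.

Scale degree 6 of G# harmonic minor is E.
E up to Cb: letters E→C make it a sixth; 7 semitones makes it diminished.

diminished sixth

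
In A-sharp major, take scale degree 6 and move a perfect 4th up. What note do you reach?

Scale degree 6 of A# major is F##.
A perfect fourth (5 semitones) above F## lands on the letter B, giving B#.

B#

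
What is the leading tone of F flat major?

The Fb major scale runs Fb Gb Ab Bbb Cb Db Eb.
Degree 7 is Eb.

Eb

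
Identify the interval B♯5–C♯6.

The letter names run B→C, a span of 1 letter step, so the interval is some kind of second.
B# to C# is 1 semitone. A major second is 2, so 1 makes it minor.

minor second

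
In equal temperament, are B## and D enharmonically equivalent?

Two spellings are enharmonically equivalent only if they share a pitch class.
Here B## → 1, D → 2; 1 ≠ 2, so they are not.

No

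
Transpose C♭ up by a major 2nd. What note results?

Db

A second above C lands on the letter D.
A major second spans 2 semitones, so Cb moves to pitch class 1. On the letter D that is Db.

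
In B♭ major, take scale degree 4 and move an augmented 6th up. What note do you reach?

Scale degree 4 of Bb major is Eb.
An augmented sixth (10 semitones) above Eb lands on the letter C, giving C#.

C#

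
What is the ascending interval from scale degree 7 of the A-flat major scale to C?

Scale degree 7 of Ab major is G.
G up to C: letters G→C make it a fourth; 5 semitones makes it perfect.

perfect fourth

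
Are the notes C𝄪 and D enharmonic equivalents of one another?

Yes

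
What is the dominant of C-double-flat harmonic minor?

Degree 5 takes the letter 4 steps above C, which is G.
In harmonic minor, degree 5 sits 7 semitones above the tonic. Cbb + 7 semitones is pitch class 5, spelled on G as Gbb.

Gbb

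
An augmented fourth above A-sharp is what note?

D##

A fourth above A lands on the letter D.
An augmented fourth spans 6 semitones, so A# moves to pitch class 4. On the letter D that is D##.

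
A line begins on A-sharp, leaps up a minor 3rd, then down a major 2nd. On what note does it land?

B

A minor third up from A# is C# (letter C, 3 semitones up).
A major second down from C# is B (letter B, 2 semitones down).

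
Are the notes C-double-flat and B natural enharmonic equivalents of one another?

Cbb is pitch class 10; B is pitch class 11.
The pitch classes differ (10 vs. 11), so they are not enharmonic equivalents.

No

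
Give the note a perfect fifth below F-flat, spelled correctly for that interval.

Bbb

A fifth below F lands on the letter B.
A perfect fifth spans 7 semitones, so Fb moves to pitch class 9. On the letter B that is Bbb.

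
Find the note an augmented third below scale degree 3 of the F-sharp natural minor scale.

Scale degree 3 of F# natural minor is A.
An augmented third (5 semitones) below A lands on the letter F, giving Fb.

Fb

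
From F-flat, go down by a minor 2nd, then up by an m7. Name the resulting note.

A minor second down from Fb is Eb (letter E, 1 semitone down).
A minor seventh up from Eb is Db (letter D, 10 semitones up).

Db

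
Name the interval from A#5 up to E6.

The letter names run A→E, a span of 4 letter steps, so the interval is some kind of fifth.
A# to E is 6 semitones. A perfect fifth is 7, so 6 makes it diminished.

diminished fifth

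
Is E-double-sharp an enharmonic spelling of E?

No

Two spellings are enharmonically equivalent only if they share a pitch class.
Here E## → 6, E → 4; 4 ≠ 6, so they are not.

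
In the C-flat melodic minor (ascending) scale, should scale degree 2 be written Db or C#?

Db

Each scale degree takes a distinct letter name. Degree 2 of a scale on C must use the letter D.
Db and C# are enharmonically the same pitch, but only Db uses the letter D, so it is the correct spelling here.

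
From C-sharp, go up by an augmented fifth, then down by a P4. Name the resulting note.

D##

An augmented fifth up from C# is G## (letter G, 8 semitones up).
A perfect fourth down from G## is D## (letter D, 5 semitones down).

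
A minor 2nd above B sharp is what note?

C#

B up a major second is C#, so the target letter is C.
From B#, a minor second is 1 semitone up: C#.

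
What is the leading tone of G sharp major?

F##

The G# major scale runs G# A# B# C# D# E# F##.
Degree 7 is F##.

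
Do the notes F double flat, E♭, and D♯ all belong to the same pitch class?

Yes

Fbb is pitch class 3; Eb is pitch class 3; D# is pitch class 3.
All spellings map to pitch class 3, so they are enharmonically equivalent.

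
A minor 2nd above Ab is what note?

Bbb

A up a major second is B, so the target letter is B.
From Ab, a minor second is 1 semitone up: Bbb.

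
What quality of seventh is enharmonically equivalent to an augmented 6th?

An augmented sixth spans 10 semitones.
A seventh spanning 10 semitones is minor (the major seventh is 11).

minor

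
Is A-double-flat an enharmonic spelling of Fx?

Abb is pitch class 7; F## is pitch class 7.
All spellings map to pitch class 7, so they are enharmonically equivalent.

Yes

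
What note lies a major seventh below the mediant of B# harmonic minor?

The mediant of B# harmonic minor is D#.
A major seventh (11 semitones) below D# lands on the letter E, giving E.

E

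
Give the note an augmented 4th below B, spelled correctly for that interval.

F

B down a perfect fourth is F#, so the target letter is F.
From B, an augmented fourth is 6 semitones down: F.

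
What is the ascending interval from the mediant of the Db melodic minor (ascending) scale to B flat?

The mediant of Db melodic minor (ascending) is Fb.
Fb up to Bb: letters F→B make it a fourth; 6 semitones makes it augmented.

augmented fourth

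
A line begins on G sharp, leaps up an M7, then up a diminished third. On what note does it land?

A

A major seventh up from G# is F## (letter F, 11 semitones up).
A diminished third up from F## is A (letter A, 2 semitones up).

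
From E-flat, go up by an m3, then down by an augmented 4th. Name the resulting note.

A minor third up from Eb is Gb (letter G, 3 semitones up).
An augmented fourth down from Gb is Dbb (letter D, 6 semitones down).

Dbb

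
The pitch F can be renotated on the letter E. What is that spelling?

E#

Plain E sits 1 semitone below F, so on the letter E the same pitch needs a sharp: E#.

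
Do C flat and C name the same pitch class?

No

Two spellings are enharmonically equivalent only if they share a pitch class.
Here Cb → 11, C → 0; 0 ≠ 11, so they are not.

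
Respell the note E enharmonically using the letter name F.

Plain F sits 1 semitone above E, so on the letter F the same pitch needs a flat: Fb.

Fb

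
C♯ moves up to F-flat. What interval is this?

doubly diminished fourth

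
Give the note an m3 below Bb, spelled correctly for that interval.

A third below B lands on the letter G.
A minor third spans 3 semitones, so Bb moves to pitch class 7. On the letter G that is G.

G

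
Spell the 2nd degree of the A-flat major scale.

Bb

The Ab major scale runs Ab Bb C Db Eb F G.
Degree 2 is Bb.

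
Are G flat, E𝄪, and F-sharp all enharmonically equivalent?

Gb = pitch class 6 and E## = pitch class 6 and F# = pitch class 6 — the same pitch class, so they are enharmonic equivalents.

Yes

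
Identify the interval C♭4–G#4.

Counting letters C–D–E–F–G gives a fifth.
Cb→G# = 9 semitones, 2 wider than the perfect fifth (7), so doubly augmented.

doubly augmented fifth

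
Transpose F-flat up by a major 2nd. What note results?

F up a major second is G, so the target letter is G.
From Fb, a major second is 2 semitones up: Gb.

Gb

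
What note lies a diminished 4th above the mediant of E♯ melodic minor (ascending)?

C

The mediant of E# melodic minor (ascending) is G#.
A diminished fourth (4 semitones) above G# lands on the letter C, giving C.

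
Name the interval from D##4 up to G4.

doubly diminished fourth

Counting letters D–E–F–G gives a fourth.
D##→G = 3 semitones, 2 narrower than the perfect fourth (5), so doubly diminished.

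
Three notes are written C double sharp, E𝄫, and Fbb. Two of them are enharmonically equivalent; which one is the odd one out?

In 12-tone equal temperament, enharmonic equivalents share a pitch class. C## is pitch class 2; Ebb is pitch class 2; Fbb is pitch class 3.
C## and Ebb share pitch class 2, while Fbb is pitch class 3.

Fbb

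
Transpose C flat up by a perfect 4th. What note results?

Fb

A fourth above C lands on the letter F.
A perfect fourth spans 5 semitones, so Cb moves to pitch class 4. On the letter F that is Fb.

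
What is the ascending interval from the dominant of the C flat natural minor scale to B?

The dominant of Cb natural minor is Gb.
Gb up to B: letters G→B make it a third; 5 semitones makes it augmented.

augmented third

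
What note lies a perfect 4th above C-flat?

C up a perfect fourth is F, so the target letter is F.
From Cb, a perfect fourth is 5 semitones up: Fb.

Fb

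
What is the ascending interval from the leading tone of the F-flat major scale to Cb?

minor sixth

The leading tone of Fb major is Eb.
Eb up to Cb: letters E→C make it a sixth; 8 semitones makes it minor.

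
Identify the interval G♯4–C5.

Counting letters G–A–B–C gives a fourth.
G#→C = 4 semitones, 1 narrower than the perfect fourth (5), so diminished.

diminished fourth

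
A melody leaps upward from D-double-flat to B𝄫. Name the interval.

major sixth

Counting letters D–E–F–G–A–B gives a sixth.
Dbb→Bbb = 9 semitones, exactly the major sixth.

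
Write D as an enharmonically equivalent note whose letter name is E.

Ebb

D is pitch class 2. The letter E alone is pitch class 4.
To reach pitch class 2 from E requires an offset of -2 semitones, i.e. double flat: Ebb.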